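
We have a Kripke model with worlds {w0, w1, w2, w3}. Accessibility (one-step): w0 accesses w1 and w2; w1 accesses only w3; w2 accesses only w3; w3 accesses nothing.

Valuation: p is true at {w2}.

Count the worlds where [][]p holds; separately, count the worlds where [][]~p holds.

For [][]p:
w0: successors {w1, w2}; []p there: w1:F, w2:F. ✗
w1: successors {w3}; []p there: w3:T. ✓
w2: successors {w3}; []p there: w3:T. ✓
w3: no successors, so [][]p holds vacuously. ✓
— 3 worlds.
For [][]~p:
w0: successors {w1, w2}; []~p there: w1:T, w2:T. ✓
w1: successors {w3}; []~p there: w3:T. ✓
w2: successors {w3}; []~p there: w3:T. ✓
w3: no successors, so [][]~p holds vacuously. ✓
— 4 worlds.

3 and 4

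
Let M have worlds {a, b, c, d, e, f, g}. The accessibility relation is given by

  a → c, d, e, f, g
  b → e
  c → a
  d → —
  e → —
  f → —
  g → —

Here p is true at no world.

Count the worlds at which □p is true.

a: successors {c, d, e, f, g}; p there: c:F, d:F, e:F, f:F, g:F. ✗
b: successors {e}; p there: e:F. ✗
c: successors {a}; p there: a:F. ✗
d: no successors, so □p holds vacuously. ✓
e: no successors, so □p holds vacuously. ✓
f: no successors, so □p holds vacuously. ✓
g: no successors, so □p holds vacuously. ✓
Satisfying worlds: {d, e, f, g}.

4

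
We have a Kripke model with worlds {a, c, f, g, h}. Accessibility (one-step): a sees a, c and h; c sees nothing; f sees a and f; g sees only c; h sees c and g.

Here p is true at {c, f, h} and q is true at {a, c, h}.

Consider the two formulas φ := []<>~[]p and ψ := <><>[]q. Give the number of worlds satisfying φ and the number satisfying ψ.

For []<>~[]p:
a: successors {a, c, h}; <>~[]p there: a:T, c:F, h:F. ✗
c: no successors, so []<>~[]p holds vacuously. ✓
f: successors {a, f}; <>~[]p there: a:T, f:T. ✓
g: successors {c}; <>~[]p there: c:F. ✗
h: successors {c, g}; <>~[]p there: c:F, g:F. ✗
— 2 worlds.
For <><>[]q:
a: successors {a, c, h}; <>[]q there: a:T, c:F, h:T. ✓
c: no successors, so <><>[]q fails. ✗
f: successors {a, f}; <>[]q there: a:T, f:T. ✓
g: successors {c}; <>[]q there: c:F. ✗
h: successors {c, g}; <>[]q there: c:F, g:T. ✓
— 3 worlds.

2 and 3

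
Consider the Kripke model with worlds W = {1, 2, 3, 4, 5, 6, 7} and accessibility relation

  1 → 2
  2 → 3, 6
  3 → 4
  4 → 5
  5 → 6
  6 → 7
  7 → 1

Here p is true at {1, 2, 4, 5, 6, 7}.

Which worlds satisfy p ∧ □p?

1: p is T, □p is T. ✓
2: p is T, □p is F. ✗
3: p is F, □p is T. ✗
4: p is T, □p is T. ✓
5: p is T, □p is T. ✓
6: p is T, □p is T. ✓
7: p is T, □p is T. ✓

{1, 4, 5, 6, 7}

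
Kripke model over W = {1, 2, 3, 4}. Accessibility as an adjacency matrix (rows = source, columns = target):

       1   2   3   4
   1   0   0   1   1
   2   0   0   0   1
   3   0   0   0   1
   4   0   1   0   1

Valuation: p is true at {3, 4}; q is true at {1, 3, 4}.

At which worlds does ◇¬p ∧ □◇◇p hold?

{4}

1: ◇¬p is F, □◇◇p is T. ✗
2: ◇¬p is F, □◇◇p is T. ✗
3: ◇¬p is F, □◇◇p is T. ✗
4: ◇¬p is T, □◇◇p is T. ✓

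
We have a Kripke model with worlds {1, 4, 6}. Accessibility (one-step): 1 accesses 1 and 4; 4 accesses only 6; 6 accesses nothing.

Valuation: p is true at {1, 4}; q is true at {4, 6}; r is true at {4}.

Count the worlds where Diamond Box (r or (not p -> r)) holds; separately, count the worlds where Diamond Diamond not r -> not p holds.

2 and 2

For Diamond Box (r or (not p -> r)):
1: successors {1, 4}; Box (r or (not p -> r)) there: 1:T, 4:F. ✓
4: successors {6}; Box (r or (not p -> r)) there: 6:T. ✓
6: no successors, so Diamond Box (r or (not p -> r)) fails. ✗
— 2 worlds.
For Diamond Diamond not r -> not p:
1: Diamond Diamond not r is T, not p is F. ✗
4: Diamond Diamond not r is F, not p is F. ✓
6: Diamond Diamond not r is F, not p is T. ✓
— 2 worlds.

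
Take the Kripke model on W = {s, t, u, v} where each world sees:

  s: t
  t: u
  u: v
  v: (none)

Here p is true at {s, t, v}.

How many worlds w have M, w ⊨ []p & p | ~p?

3

s: []p & p is T, ~p is F. ✓
t: []p & p is F, ~p is F. ✗
u: []p & p is F, ~p is T. ✓
v: []p & p is T, ~p is F. ✓
Satisfying worlds: {s, u, v}.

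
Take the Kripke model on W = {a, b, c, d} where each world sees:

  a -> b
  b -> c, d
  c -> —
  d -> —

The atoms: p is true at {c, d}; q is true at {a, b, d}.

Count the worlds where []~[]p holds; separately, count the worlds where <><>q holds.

For []~[]p:
a: successors {b}; ~[]p there: b:F. ✗
b: successors {c, d}; ~[]p there: c:F, d:F. ✗
c: no successors, so []~[]p holds vacuously. ✓
d: no successors, so []~[]p holds vacuously. ✓
— 2 worlds.
For <><>q:
a: successors {b}; <>q there: b:T. ✓
b: successors {c, d}; <>q there: c:F, d:F. ✗
c: no successors, so <><>q fails. ✗
d: no successors, so <><>q fails. ✗
— 1 world.

2 and 1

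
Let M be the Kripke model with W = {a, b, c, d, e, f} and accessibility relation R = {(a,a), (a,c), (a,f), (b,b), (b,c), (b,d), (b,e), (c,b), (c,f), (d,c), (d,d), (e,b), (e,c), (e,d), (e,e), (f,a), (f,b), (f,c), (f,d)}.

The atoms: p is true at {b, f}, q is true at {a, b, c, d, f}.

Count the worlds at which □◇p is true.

2

a: successors {a, c, f}; ◇p there: a:T, c:T, f:T. ✓
b: successors {b, c, d, e}; ◇p there: b:T, c:T, d:F, e:T. ✗
c: successors {b, f}; ◇p there: b:T, f:T. ✓
d: successors {c, d}; ◇p there: c:T, d:F. ✗
e: successors {b, c, d, e}; ◇p there: b:T, c:T, d:F, e:T. ✗
f: successors {a, b, c, d}; ◇p there: a:T, b:T, c:T, d:F. ✗
Satisfying worlds: {a, c}.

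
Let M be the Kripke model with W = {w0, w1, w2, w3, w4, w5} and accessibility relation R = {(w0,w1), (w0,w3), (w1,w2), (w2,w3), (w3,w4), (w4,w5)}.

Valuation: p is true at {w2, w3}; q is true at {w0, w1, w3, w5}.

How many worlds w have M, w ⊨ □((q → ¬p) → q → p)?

4

w0: successors {w1, w3}; (q → ¬p) → q → p there: w1:F, w3:T. ✗
w1: successors {w2}; (q → ¬p) → q → p there: w2:T. ✓
w2: successors {w3}; (q → ¬p) → q → p there: w3:T. ✓
w3: successors {w4}; (q → ¬p) → q → p there: w4:T. ✓
w4: successors {w5}; (q → ¬p) → q → p there: w5:F. ✗
w5: no successors, so □((q → ¬p) → q → p) holds vacuously. ✓
Satisfying worlds: {w1, w2, w3, w5}.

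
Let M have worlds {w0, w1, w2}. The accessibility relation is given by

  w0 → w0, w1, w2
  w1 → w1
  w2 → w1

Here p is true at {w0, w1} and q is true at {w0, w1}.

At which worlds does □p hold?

w0: successors {w0, w1, w2}; p there: w0:T, w1:T, w2:F. ✗
w1: successors {w1}; p there: w1:T. ✓
w2: successors {w1}; p there: w1:T. ✓

{w1, w2}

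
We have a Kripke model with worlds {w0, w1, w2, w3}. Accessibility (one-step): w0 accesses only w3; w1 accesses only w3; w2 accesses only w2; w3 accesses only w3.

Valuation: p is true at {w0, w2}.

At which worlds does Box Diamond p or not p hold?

w0: Box Diamond p is F, not p is F. ✗
w1: Box Diamond p is F, not p is T. ✓
w2: Box Diamond p is T, not p is F. ✓
w3: Box Diamond p is F, not p is T. ✓

{w1, w2, w3}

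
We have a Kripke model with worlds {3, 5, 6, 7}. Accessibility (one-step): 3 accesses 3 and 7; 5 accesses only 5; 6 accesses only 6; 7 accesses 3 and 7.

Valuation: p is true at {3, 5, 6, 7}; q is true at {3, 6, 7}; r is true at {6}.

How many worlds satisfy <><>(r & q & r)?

1

3: successors {3, 7}; <>(r & q & r) there: 3:F, 7:F. ✗
5: successors {5}; <>(r & q & r) there: 5:F. ✗
6: successors {6}; <>(r & q & r) there: 6:T. ✓
7: successors {3, 7}; <>(r & q & r) there: 3:F, 7:F. ✗
Satisfying worlds: {6}.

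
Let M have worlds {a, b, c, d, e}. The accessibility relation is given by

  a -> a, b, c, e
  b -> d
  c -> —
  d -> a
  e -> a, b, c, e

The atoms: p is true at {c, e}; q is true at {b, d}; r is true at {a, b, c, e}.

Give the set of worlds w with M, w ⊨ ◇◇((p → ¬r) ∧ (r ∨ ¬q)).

{a, b, d, e}

a: successors {a, b, c, e}; ◇((p → ¬r) ∧ (r ∨ ¬q)) there: a:T, b:F, c:F, e:T. ✓
b: successors {d}; ◇((p → ¬r) ∧ (r ∨ ¬q)) there: d:T. ✓
c: no successors, so ◇◇((p → ¬r) ∧ (r ∨ ¬q)) fails. ✗
d: successors {a}; ◇((p → ¬r) ∧ (r ∨ ¬q)) there: a:T. ✓
e: successors {a, b, c, e}; ◇((p → ¬r) ∧ (r ∨ ¬q)) there: a:T, b:F, c:F, e:T. ✓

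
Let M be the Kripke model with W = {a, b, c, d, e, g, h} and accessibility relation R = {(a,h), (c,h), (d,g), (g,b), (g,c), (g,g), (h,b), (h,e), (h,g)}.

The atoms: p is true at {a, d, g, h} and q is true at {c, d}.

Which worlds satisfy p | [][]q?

{a, b, d, e, g, h}

a: p is T, [][]q is F. ✓
b: p is F, [][]q is T. ✓
c: p is F, [][]q is F. ✗
d: p is T, [][]q is F. ✓
e: p is F, [][]q is T. ✓
g: p is T, [][]q is F. ✓
h: p is T, [][]q is F. ✓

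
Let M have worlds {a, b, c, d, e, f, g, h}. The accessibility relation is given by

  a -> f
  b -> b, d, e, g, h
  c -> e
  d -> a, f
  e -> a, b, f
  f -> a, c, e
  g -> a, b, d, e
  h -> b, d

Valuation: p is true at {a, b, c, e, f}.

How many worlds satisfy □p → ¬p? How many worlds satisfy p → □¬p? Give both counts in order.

4 and 3

For □p → ¬p:
a: □p is T, ¬p is F. ✗
b: □p is F, ¬p is F. ✓
c: □p is T, ¬p is F. ✗
d: □p is T, ¬p is T. ✓
e: □p is T, ¬p is F. ✗
f: □p is T, ¬p is F. ✗
g: □p is F, ¬p is T. ✓
h: □p is F, ¬p is T. ✓
— 4 worlds.
For p → □¬p:
a: p is T, □¬p is F. ✗
b: p is T, □¬p is F. ✗
c: p is T, □¬p is F. ✗
d: p is F, □¬p is F. ✓
e: p is T, □¬p is F. ✗
f: p is T, □¬p is F. ✗
g: p is F, □¬p is F. ✓
h: p is F, □¬p is F. ✓
— 3 worlds.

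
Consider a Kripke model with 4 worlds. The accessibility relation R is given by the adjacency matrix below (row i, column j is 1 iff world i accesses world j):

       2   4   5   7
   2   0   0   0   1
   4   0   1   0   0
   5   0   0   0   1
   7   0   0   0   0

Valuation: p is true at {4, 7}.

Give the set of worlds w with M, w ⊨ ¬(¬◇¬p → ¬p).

2: ¬◇¬p → ¬p is T. ✗
4: ¬◇¬p → ¬p is F. ✓
5: ¬◇¬p → ¬p is T. ✗
7: ¬◇¬p → ¬p is F. ✓

{4, 7}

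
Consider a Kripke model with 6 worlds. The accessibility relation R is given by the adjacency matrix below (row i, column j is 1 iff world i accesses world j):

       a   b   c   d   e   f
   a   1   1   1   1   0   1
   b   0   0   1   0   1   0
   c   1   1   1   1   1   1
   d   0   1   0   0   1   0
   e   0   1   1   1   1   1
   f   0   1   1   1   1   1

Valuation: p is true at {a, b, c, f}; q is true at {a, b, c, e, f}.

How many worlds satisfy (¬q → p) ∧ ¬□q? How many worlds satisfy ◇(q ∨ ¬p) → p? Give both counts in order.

For (¬q → p) ∧ ¬□q:
a: ¬q → p is T, ¬□q is T. ✓
b: ¬q → p is T, ¬□q is F. ✗
c: ¬q → p is T, ¬□q is T. ✓
d: ¬q → p is F, ¬□q is F. ✗
e: ¬q → p is T, ¬□q is T. ✓
f: ¬q → p is T, ¬□q is T. ✓
— 4 worlds.
For ◇(q ∨ ¬p) → p:
a: ◇(q ∨ ¬p) is T, p is T. ✓
b: ◇(q ∨ ¬p) is T, p is T. ✓
c: ◇(q ∨ ¬p) is T, p is T. ✓
d: ◇(q ∨ ¬p) is T, p is F. ✗
e: ◇(q ∨ ¬p) is T, p is F. ✗
f: ◇(q ∨ ¬p) is T, p is T. ✓
— 4 worlds.

4 and 4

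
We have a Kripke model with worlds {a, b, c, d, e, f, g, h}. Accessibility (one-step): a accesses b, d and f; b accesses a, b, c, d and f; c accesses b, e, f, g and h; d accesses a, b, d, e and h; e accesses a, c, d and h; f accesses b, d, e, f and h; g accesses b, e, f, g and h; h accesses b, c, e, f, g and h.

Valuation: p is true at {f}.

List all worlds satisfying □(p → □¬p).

a: successors {b, d, f}; p → □¬p there: b:T, d:T, f:F. ✗
b: successors {a, b, c, d, f}; p → □¬p there: a:T, b:T, c:T, d:T, f:F. ✗
c: successors {b, e, f, g, h}; p → □¬p there: b:T, e:T, f:F, g:T, h:T. ✗
d: successors {a, b, d, e, h}; p → □¬p there: a:T, b:T, d:T, e:T, h:T. ✓
e: successors {a, c, d, h}; p → □¬p there: a:T, c:T, d:T, h:T. ✓
f: successors {b, d, e, f, h}; p → □¬p there: b:T, d:T, e:T, f:F, h:T. ✗
g: successors {b, e, f, g, h}; p → □¬p there: b:T, e:T, f:F, g:T, h:T. ✗
h: successors {b, c, e, f, g, h}; p → □¬p there: b:T, c:T, e:T, f:F, g:T, h:T. ✗

{d, e}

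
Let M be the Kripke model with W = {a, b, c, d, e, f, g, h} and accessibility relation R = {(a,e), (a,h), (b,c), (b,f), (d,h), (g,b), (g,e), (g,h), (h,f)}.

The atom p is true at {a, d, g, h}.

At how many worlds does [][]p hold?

5

a: successors {e, h}; []p there: e:T, h:F. ✗
b: successors {c, f}; []p there: c:T, f:T. ✓
c: no successors, so [][]p holds vacuously. ✓
d: successors {h}; []p there: h:F. ✗
e: no successors, so [][]p holds vacuously. ✓
f: no successors, so [][]p holds vacuously. ✓
g: successors {b, e, h}; []p there: b:F, e:T, h:F. ✗
h: successors {f}; []p there: f:T. ✓
Satisfying worlds: {b, c, e, f, h}.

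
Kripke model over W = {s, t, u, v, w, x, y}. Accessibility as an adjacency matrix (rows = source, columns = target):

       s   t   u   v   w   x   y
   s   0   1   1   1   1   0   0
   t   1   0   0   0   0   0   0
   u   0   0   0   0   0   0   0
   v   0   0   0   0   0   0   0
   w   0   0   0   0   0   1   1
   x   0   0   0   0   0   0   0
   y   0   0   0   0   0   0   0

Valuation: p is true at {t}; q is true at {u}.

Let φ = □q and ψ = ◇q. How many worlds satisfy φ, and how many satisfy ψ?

4 and 1

For □q:
s: successors {t, u, v, w}; q there: t:F, u:T, v:F, w:F. ✗
t: successors {s}; q there: s:F. ✗
u: no successors, so □q holds vacuously. ✓
v: no successors, so □q holds vacuously. ✓
w: successors {x, y}; q there: x:F, y:F. ✗
x: no successors, so □q holds vacuously. ✓
y: no successors, so □q holds vacuously. ✓
— 4 worlds.
For ◇q:
s: successors {t, u, v, w}; q there: t:F, u:T, v:F, w:F. ✓
t: successors {s}; q there: s:F. ✗
u: no successors, so ◇q fails. ✗
v: no successors, so ◇q fails. ✗
w: successors {x, y}; q there: x:F, y:F. ✗
x: no successors, so ◇q fails. ✗
y: no successors, so ◇q fails. ✗
— 1 world.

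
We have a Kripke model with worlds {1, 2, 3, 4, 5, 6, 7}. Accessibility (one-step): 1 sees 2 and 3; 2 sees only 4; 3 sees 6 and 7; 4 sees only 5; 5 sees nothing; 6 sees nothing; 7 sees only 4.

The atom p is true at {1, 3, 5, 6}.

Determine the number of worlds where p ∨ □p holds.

5

1: p is T, □p is F. ✓
2: p is F, □p is F. ✗
3: p is T, □p is F. ✓
4: p is F, □p is T. ✓
5: p is T, □p is T. ✓
6: p is T, □p is T. ✓
7: p is F, □p is F. ✗
Satisfying worlds: {1, 3, 4, 5, 6}.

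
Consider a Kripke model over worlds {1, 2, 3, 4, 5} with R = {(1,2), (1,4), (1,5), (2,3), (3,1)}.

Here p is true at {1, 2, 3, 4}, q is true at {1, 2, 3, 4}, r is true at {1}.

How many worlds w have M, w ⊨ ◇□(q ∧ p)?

2

1: successors {2, 4, 5}; □(q ∧ p) there: 2:T, 4:T, 5:T. ✓
2: successors {3}; □(q ∧ p) there: 3:T. ✓
3: successors {1}; □(q ∧ p) there: 1:F. ✗
4: no successors, so ◇□(q ∧ p) fails. ✗
5: no successors, so ◇□(q ∧ p) fails. ✗
Satisfying worlds: {1, 2}.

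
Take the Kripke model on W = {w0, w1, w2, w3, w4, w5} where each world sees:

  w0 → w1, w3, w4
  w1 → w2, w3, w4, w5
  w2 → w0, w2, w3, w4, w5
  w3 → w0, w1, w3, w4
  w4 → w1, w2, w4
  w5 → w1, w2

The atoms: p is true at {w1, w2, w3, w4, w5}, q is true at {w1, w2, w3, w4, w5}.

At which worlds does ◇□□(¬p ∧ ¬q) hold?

w0: successors {w1, w3, w4}; □□(¬p ∧ ¬q) there: w1:F, w3:F, w4:F. ✗
w1: successors {w2, w3, w4, w5}; □□(¬p ∧ ¬q) there: w2:F, w3:F, w4:F, w5:F. ✗
w2: successors {w0, w2, w3, w4, w5}; □□(¬p ∧ ¬q) there: w0:F, w2:F, w3:F, w4:F, w5:F. ✗
w3: successors {w0, w1, w3, w4}; □□(¬p ∧ ¬q) there: w0:F, w1:F, w3:F, w4:F. ✗
w4: successors {w1, w2, w4}; □□(¬p ∧ ¬q) there: w1:F, w2:F, w4:F. ✗
w5: successors {w1, w2}; □□(¬p ∧ ¬q) there: w1:F, w2:F. ✗

∅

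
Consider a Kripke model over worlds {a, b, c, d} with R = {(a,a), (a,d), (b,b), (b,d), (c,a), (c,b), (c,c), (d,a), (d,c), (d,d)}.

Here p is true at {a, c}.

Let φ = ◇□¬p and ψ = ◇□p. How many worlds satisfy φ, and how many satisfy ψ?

2 and 0

For ◇□¬p:
a: successors {a, d}; □¬p there: a:F, d:F. ✗
b: successors {b, d}; □¬p there: b:T, d:F. ✓
c: successors {a, b, c}; □¬p there: a:F, b:T, c:F. ✓
d: successors {a, c, d}; □¬p there: a:F, c:F, d:F. ✗
— 2 worlds.
For ◇□p:
a: successors {a, d}; □p there: a:F, d:F. ✗
b: successors {b, d}; □p there: b:F, d:F. ✗
c: successors {a, b, c}; □p there: a:F, b:F, c:F. ✗
d: successors {a, c, d}; □p there: a:F, c:F, d:F. ✗
— 0 worlds.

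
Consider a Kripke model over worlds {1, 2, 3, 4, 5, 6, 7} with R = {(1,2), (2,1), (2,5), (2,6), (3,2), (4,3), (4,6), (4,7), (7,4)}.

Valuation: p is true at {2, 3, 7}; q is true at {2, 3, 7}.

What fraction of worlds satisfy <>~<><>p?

1: successors {2}; ~<><>p there: 2:F. ✗
2: successors {1, 5, 6}; ~<><>p there: 1:T, 5:T, 6:T. ✓
3: successors {2}; ~<><>p there: 2:F. ✗
4: successors {3, 6, 7}; ~<><>p there: 3:T, 6:T, 7:F. ✓
5: no successors, so <>~<><>p fails. ✗
6: no successors, so <>~<><>p fails. ✗
7: successors {4}; ~<><>p there: 4:F. ✗
That's 2 of 7 worlds, so 2/7.

2/7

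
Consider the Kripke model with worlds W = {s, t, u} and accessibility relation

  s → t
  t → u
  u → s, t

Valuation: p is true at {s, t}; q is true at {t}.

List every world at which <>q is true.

{s, u}

s: successors {t}; q there: t:T. ✓
t: successors {u}; q there: u:F. ✗
u: successors {s, t}; q there: s:F, t:T. ✓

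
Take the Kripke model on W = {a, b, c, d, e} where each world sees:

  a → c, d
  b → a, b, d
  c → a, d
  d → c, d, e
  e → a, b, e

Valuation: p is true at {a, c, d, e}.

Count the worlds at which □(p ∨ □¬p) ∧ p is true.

a: □(p ∨ □¬p) is T, p is T. ✓
b: □(p ∨ □¬p) is F, p is F. ✗
c: □(p ∨ □¬p) is T, p is T. ✓
d: □(p ∨ □¬p) is T, p is T. ✓
e: □(p ∨ □¬p) is F, p is T. ✗
Satisfying worlds: {a, c, d}.

3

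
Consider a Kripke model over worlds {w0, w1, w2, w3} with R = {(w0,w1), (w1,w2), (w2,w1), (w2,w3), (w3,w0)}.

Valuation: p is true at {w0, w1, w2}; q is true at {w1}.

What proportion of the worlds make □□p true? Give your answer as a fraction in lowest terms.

w0: successors {w1}; □p there: w1:T. ✓
w1: successors {w2}; □p there: w2:F. ✗
w2: successors {w1, w3}; □p there: w1:T, w3:T. ✓
w3: successors {w0}; □p there: w0:T. ✓
That's 3 of 4 worlds, so 3/4.

3/4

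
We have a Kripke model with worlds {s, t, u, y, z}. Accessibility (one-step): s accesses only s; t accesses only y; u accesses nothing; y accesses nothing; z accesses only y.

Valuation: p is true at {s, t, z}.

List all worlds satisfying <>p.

s: successors {s}; p there: s:T. ✓
t: successors {y}; p there: y:F. ✗
u: no successors, so <>p fails. ✗
y: no successors, so <>p fails. ✗
z: successors {y}; p there: y:F. ✗

{s}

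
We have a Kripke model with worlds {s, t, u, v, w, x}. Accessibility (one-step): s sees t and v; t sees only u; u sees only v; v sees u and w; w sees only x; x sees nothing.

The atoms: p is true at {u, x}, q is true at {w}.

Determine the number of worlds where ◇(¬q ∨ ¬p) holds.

s: successors {t, v}; ¬q ∨ ¬p there: t:T, v:T. ✓
t: successors {u}; ¬q ∨ ¬p there: u:T. ✓
u: successors {v}; ¬q ∨ ¬p there: v:T. ✓
v: successors {u, w}; ¬q ∨ ¬p there: u:T, w:T. ✓
w: successors {x}; ¬q ∨ ¬p there: x:T. ✓
x: no successors, so ◇(¬q ∨ ¬p) fails. ✗
Satisfying worlds: {s, t, u, v, w}.

5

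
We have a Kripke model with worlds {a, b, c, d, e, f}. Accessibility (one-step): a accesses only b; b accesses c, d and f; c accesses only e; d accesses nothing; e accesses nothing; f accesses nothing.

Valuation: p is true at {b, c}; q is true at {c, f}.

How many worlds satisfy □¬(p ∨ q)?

4

a: successors {b}; ¬(p ∨ q) there: b:F. ✗
b: successors {c, d, f}; ¬(p ∨ q) there: c:F, d:T, f:F. ✗
c: successors {e}; ¬(p ∨ q) there: e:T. ✓
d: no successors, so □¬(p ∨ q) holds vacuously. ✓
e: no successors, so □¬(p ∨ q) holds vacuously. ✓
f: no successors, so □¬(p ∨ q) holds vacuously. ✓
Satisfying worlds: {c, d, e, f}.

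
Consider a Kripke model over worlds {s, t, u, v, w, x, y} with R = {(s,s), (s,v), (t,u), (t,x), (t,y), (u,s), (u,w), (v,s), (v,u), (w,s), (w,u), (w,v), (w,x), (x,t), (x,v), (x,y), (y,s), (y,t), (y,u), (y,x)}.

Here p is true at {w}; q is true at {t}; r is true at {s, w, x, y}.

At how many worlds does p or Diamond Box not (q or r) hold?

s: p is F, Diamond Box not (q or r) is F. ✗
t: p is F, Diamond Box not (q or r) is F. ✗
u: p is F, Diamond Box not (q or r) is F. ✗
v: p is F, Diamond Box not (q or r) is F. ✗
w: p is T, Diamond Box not (q or r) is F. ✓
x: p is F, Diamond Box not (q or r) is F. ✗
y: p is F, Diamond Box not (q or r) is F. ✗
Satisfying worlds: {w}.

1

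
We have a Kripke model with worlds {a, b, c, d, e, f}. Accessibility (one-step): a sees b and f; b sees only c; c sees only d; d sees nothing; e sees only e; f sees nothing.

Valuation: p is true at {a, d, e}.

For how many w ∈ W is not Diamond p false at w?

a: Diamond p is F. ✓
b: Diamond p is F. ✓
c: Diamond p is T. ✗
d: Diamond p is F. ✓
e: Diamond p is T. ✗
f: Diamond p is F. ✓
Satisfying worlds: {a, b, d, f}.
So not Diamond p fails at the other 2 worlds.

2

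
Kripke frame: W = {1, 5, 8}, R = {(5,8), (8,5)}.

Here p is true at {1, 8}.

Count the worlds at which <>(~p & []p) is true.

1

1: no successors, so <>(~p & []p) fails. ✗
5: successors {8}; ~p & []p there: 8:F. ✗
8: successors {5}; ~p & []p there: 5:T. ✓
Satisfying worlds: {8}.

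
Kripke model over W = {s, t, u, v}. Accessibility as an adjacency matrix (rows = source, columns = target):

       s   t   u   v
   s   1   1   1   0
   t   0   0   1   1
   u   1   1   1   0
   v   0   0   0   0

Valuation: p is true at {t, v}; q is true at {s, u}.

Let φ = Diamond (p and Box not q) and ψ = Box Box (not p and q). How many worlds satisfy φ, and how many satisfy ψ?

For Diamond (p and Box not q):
s: successors {s, t, u}; p and Box not q there: s:F, t:F, u:F. ✗
t: successors {u, v}; p and Box not q there: u:F, v:T. ✓
u: successors {s, t, u}; p and Box not q there: s:F, t:F, u:F. ✗
v: no successors, so Diamond (p and Box not q) fails. ✗
— 1 world.
For Box Box (not p and q):
s: successors {s, t, u}; Box (not p and q) there: s:F, t:F, u:F. ✗
t: successors {u, v}; Box (not p and q) there: u:F, v:T. ✗
u: successors {s, t, u}; Box (not p and q) there: s:F, t:F, u:F. ✗
v: no successors, so Box Box (not p and q) holds vacuously. ✓
— 1 world.

1 and 1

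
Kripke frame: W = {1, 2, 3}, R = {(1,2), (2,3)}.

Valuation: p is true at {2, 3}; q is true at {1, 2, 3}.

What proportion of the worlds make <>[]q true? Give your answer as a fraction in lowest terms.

2/3

1: successors {2}; []q there: 2:T. ✓
2: successors {3}; []q there: 3:T. ✓
3: no successors, so <>[]q fails. ✗
That's 2 of 3 worlds, so 2/3.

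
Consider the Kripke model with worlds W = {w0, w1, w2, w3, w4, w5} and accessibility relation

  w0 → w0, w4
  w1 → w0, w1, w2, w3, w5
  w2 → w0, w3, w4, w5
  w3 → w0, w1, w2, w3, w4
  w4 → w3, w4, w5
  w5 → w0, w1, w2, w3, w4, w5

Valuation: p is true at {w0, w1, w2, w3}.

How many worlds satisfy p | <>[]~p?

w0: p is T, <>[]~p is F. ✓
w1: p is T, <>[]~p is F. ✓
w2: p is T, <>[]~p is F. ✓
w3: p is T, <>[]~p is F. ✓
w4: p is F, <>[]~p is F. ✗
w5: p is F, <>[]~p is F. ✗
Satisfying worlds: {w0, w1, w2, w3}.

4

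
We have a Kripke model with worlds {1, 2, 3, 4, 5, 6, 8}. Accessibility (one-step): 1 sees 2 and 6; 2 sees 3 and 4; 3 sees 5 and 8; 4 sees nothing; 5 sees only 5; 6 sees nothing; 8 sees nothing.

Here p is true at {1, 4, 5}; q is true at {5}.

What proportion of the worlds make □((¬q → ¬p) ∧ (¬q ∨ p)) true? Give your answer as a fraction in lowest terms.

6/7

1: successors {2, 6}; (¬q → ¬p) ∧ (¬q ∨ p) there: 2:T, 6:T. ✓
2: successors {3, 4}; (¬q → ¬p) ∧ (¬q ∨ p) there: 3:T, 4:F. ✗
3: successors {5, 8}; (¬q → ¬p) ∧ (¬q ∨ p) there: 5:T, 8:T. ✓
4: no successors, so □((¬q → ¬p) ∧ (¬q ∨ p)) holds vacuously. ✓
5: successors {5}; (¬q → ¬p) ∧ (¬q ∨ p) there: 5:T. ✓
6: no successors, so □((¬q → ¬p) ∧ (¬q ∨ p)) holds vacuously. ✓
8: no successors, so □((¬q → ¬p) ∧ (¬q ∨ p)) holds vacuously. ✓
That's 6 of 7 worlds, so 6/7.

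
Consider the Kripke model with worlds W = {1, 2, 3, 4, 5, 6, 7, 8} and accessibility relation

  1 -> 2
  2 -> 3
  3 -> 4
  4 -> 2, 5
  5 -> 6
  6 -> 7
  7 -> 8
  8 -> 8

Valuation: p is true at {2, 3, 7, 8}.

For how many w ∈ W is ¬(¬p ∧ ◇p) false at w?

1: ¬p ∧ ◇p is T. ✗
2: ¬p ∧ ◇p is F. ✓
3: ¬p ∧ ◇p is F. ✓
4: ¬p ∧ ◇p is T. ✗
5: ¬p ∧ ◇p is F. ✓
6: ¬p ∧ ◇p is T. ✗
7: ¬p ∧ ◇p is F. ✓
8: ¬p ∧ ◇p is F. ✓
Satisfying worlds: {2, 3, 5, 7, 8}.
So ¬(¬p ∧ ◇p) fails at the other 3 worlds.

3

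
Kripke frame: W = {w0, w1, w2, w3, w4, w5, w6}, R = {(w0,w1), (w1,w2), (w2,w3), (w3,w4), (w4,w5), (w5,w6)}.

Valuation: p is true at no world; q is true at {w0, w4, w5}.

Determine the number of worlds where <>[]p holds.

1

w0: successors {w1}; []p there: w1:F. ✗
w1: successors {w2}; []p there: w2:F. ✗
w2: successors {w3}; []p there: w3:F. ✗
w3: successors {w4}; []p there: w4:F. ✗
w4: successors {w5}; []p there: w5:F. ✗
w5: successors {w6}; []p there: w6:T. ✓
w6: no successors, so <>[]p fails. ✗
Satisfying worlds: {w5}.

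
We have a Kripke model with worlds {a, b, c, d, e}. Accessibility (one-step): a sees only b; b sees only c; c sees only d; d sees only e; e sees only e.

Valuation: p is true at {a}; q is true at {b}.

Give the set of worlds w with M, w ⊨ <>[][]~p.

{a, b, c, d, e}

a: successors {b}; [][]~p there: b:T. ✓
b: successors {c}; [][]~p there: c:T. ✓
c: successors {d}; [][]~p there: d:T. ✓
d: successors {e}; [][]~p there: e:T. ✓
e: successors {e}; [][]~p there: e:T. ✓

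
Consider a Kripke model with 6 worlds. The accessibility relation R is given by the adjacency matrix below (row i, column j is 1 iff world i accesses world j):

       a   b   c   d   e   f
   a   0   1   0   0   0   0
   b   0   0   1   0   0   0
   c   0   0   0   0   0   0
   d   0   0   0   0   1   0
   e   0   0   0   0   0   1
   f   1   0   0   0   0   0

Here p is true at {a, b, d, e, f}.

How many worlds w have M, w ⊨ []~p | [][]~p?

3

a: []~p is F, [][]~p is T. ✓
b: []~p is T, [][]~p is T. ✓
c: []~p is T, [][]~p is T. ✓
d: []~p is F, [][]~p is F. ✗
e: []~p is F, [][]~p is F. ✗
f: []~p is F, [][]~p is F. ✗
Satisfying worlds: {a, b, c}.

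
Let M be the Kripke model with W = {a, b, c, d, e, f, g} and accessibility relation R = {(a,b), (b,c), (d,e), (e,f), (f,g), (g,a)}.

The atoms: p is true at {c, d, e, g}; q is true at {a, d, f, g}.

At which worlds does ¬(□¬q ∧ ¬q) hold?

a: □¬q ∧ ¬q is F. ✓
b: □¬q ∧ ¬q is T. ✗
c: □¬q ∧ ¬q is T. ✗
d: □¬q ∧ ¬q is F. ✓
e: □¬q ∧ ¬q is F. ✓
f: □¬q ∧ ¬q is F. ✓
g: □¬q ∧ ¬q is F. ✓

{a, d, e, f, g}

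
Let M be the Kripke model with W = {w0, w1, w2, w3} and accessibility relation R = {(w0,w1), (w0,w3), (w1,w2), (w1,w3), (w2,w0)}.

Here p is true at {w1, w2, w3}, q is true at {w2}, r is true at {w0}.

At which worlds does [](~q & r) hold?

w0: successors {w1, w3}; ~q & r there: w1:F, w3:F. ✗
w1: successors {w2, w3}; ~q & r there: w2:F, w3:F. ✗
w2: successors {w0}; ~q & r there: w0:T. ✓
w3: no successors, so [](~q & r) holds vacuously. ✓

{w2, w3}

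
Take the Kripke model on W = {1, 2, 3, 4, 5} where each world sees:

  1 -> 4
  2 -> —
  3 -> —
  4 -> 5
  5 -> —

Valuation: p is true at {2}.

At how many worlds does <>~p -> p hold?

3

1: <>~p is T, p is F. ✗
2: <>~p is F, p is T. ✓
3: <>~p is F, p is F. ✓
4: <>~p is T, p is F. ✗
5: <>~p is F, p is F. ✓
Satisfying worlds: {2, 3, 5}.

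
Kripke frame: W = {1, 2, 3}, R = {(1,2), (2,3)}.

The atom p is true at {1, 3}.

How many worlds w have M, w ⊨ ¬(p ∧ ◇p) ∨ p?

3

1: ¬(p ∧ ◇p) is T, p is T. ✓
2: ¬(p ∧ ◇p) is T, p is F. ✓
3: ¬(p ∧ ◇p) is T, p is T. ✓
Satisfying worlds: {1, 2, 3}.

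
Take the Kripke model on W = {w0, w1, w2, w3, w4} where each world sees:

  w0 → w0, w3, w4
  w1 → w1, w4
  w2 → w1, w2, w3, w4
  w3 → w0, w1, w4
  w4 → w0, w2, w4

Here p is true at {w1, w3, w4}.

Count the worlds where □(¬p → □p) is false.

4

w0: successors {w0, w3, w4}; ¬p → □p there: w0:F, w3:T, w4:T. ✗
w1: successors {w1, w4}; ¬p → □p there: w1:T, w4:T. ✓
w2: successors {w1, w2, w3, w4}; ¬p → □p there: w1:T, w2:F, w3:T, w4:T. ✗
w3: successors {w0, w1, w4}; ¬p → □p there: w0:F, w1:T, w4:T. ✗
w4: successors {w0, w2, w4}; ¬p → □p there: w0:F, w2:F, w4:T. ✗
Satisfying worlds: {w1}.
So □(¬p → □p) fails at the other 4 worlds.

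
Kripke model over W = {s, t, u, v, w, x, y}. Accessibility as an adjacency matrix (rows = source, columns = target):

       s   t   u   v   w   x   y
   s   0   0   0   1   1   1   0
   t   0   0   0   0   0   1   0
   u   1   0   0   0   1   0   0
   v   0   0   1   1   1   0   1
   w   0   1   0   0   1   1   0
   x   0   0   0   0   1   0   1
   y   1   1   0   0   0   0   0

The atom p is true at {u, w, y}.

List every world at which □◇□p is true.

s: successors {v, w, x}; ◇□p there: v:F, w:T, x:F. ✗
t: successors {x}; ◇□p there: x:F. ✗
u: successors {s, w}; ◇□p there: s:T, w:T. ✓
v: successors {u, v, w, y}; ◇□p there: u:F, v:F, w:T, y:F. ✗
w: successors {t, w, x}; ◇□p there: t:T, w:T, x:F. ✗
x: successors {w, y}; ◇□p there: w:T, y:F. ✗
y: successors {s, t}; ◇□p there: s:T, t:T. ✓

{u, y}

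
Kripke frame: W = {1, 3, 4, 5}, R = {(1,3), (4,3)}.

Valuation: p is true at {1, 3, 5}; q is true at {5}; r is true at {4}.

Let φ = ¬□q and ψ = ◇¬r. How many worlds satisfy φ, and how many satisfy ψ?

For ¬□q:
1: □q is F. ✓
3: □q is T. ✗
4: □q is F. ✓
5: □q is T. ✗
— 2 worlds.
For ◇¬r:
1: successors {3}; ¬r there: 3:T. ✓
3: no successors, so ◇¬r fails. ✗
4: successors {3}; ¬r there: 3:T. ✓
5: no successors, so ◇¬r fails. ✗
— 2 worlds.

2 and 2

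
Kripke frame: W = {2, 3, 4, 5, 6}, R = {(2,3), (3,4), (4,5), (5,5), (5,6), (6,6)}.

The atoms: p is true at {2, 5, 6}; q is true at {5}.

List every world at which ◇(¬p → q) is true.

{4, 5, 6}

2: successors {3}; ¬p → q there: 3:F. ✗
3: successors {4}; ¬p → q there: 4:F. ✗
4: successors {5}; ¬p → q there: 5:T. ✓
5: successors {5, 6}; ¬p → q there: 5:T, 6:T. ✓
6: successors {6}; ¬p → q there: 6:T. ✓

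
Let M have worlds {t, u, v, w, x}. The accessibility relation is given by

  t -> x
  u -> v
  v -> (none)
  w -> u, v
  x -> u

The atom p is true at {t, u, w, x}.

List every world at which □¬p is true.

t: successors {x}; ¬p there: x:F. ✗
u: successors {v}; ¬p there: v:T. ✓
v: no successors, so □¬p holds vacuously. ✓
w: successors {u, v}; ¬p there: u:F, v:T. ✗
x: successors {u}; ¬p there: u:F. ✗

{u, v}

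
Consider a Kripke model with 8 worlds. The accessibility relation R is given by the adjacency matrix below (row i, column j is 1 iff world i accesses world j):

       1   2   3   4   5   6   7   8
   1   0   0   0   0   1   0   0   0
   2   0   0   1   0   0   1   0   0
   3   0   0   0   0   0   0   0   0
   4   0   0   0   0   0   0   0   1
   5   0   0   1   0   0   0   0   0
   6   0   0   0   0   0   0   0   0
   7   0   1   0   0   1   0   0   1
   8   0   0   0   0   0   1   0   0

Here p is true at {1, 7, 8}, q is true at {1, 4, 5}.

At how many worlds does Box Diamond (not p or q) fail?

3

1: successors {5}; Diamond (not p or q) there: 5:T. ✓
2: successors {3, 6}; Diamond (not p or q) there: 3:F, 6:F. ✗
3: no successors, so Box Diamond (not p or q) holds vacuously. ✓
4: successors {8}; Diamond (not p or q) there: 8:T. ✓
5: successors {3}; Diamond (not p or q) there: 3:F. ✗
6: no successors, so Box Diamond (not p or q) holds vacuously. ✓
7: successors {2, 5, 8}; Diamond (not p or q) there: 2:T, 5:T, 8:T. ✓
8: successors {6}; Diamond (not p or q) there: 6:F. ✗
Satisfying worlds: {1, 3, 4, 6, 7}.
So Box Diamond (not p or q) fails at the other 3 worlds.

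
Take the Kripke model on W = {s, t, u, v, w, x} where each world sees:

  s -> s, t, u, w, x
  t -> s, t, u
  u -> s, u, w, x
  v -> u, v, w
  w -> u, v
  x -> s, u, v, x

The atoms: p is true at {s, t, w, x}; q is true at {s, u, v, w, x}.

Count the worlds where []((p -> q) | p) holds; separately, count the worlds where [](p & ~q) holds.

6 and 0

For []((p -> q) | p):
s: successors {s, t, u, w, x}; (p -> q) | p there: s:T, t:T, u:T, w:T, x:T. ✓
t: successors {s, t, u}; (p -> q) | p there: s:T, t:T, u:T. ✓
u: successors {s, u, w, x}; (p -> q) | p there: s:T, u:T, w:T, x:T. ✓
v: successors {u, v, w}; (p -> q) | p there: u:T, v:T, w:T. ✓
w: successors {u, v}; (p -> q) | p there: u:T, v:T. ✓
x: successors {s, u, v, x}; (p -> q) | p there: s:T, u:T, v:T, x:T. ✓
— 6 worlds.
For [](p & ~q):
s: successors {s, t, u, w, x}; p & ~q there: s:F, t:T, u:F, w:F, x:F. ✗
t: successors {s, t, u}; p & ~q there: s:F, t:T, u:F. ✗
u: successors {s, u, w, x}; p & ~q there: s:F, u:F, w:F, x:F. ✗
v: successors {u, v, w}; p & ~q there: u:F, v:F, w:F. ✗
w: successors {u, v}; p & ~q there: u:F, v:F. ✗
x: successors {s, u, v, x}; p & ~q there: s:F, u:F, v:F, x:F. ✗
— 0 worlds.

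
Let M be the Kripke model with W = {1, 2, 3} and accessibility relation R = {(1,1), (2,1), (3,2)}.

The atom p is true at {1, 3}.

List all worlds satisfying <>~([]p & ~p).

1: successors {1}; ~([]p & ~p) there: 1:T. ✓
2: successors {1}; ~([]p & ~p) there: 1:T. ✓
3: successors {2}; ~([]p & ~p) there: 2:F. ✗

{1, 2}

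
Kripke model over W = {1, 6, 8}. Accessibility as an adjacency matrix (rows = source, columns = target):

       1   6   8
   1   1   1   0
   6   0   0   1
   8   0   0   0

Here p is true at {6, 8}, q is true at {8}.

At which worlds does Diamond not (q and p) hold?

1: successors {1, 6}; not (q and p) there: 1:T, 6:T. ✓
6: successors {8}; not (q and p) there: 8:F. ✗
8: no successors, so Diamond not (q and p) fails. ✗

{1}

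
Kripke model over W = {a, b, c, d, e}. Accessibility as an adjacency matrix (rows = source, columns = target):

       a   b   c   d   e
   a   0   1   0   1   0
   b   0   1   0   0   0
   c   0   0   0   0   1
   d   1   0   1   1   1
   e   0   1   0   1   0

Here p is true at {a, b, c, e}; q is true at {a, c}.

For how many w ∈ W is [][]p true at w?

a: successors {b, d}; []p there: b:T, d:F. ✗
b: successors {b}; []p there: b:T. ✓
c: successors {e}; []p there: e:F. ✗
d: successors {a, c, d, e}; []p there: a:F, c:T, d:F, e:F. ✗
e: successors {b, d}; []p there: b:T, d:F. ✗
Satisfying worlds: {b}.

1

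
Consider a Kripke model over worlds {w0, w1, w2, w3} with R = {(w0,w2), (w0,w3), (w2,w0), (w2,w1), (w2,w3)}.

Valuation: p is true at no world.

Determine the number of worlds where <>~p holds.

2

w0: successors {w2, w3}; ~p there: w2:T, w3:T. ✓
w1: no successors, so <>~p fails. ✗
w2: successors {w0, w1, w3}; ~p there: w0:T, w1:T, w3:T. ✓
w3: no successors, so <>~p fails. ✗
Satisfying worlds: {w0, w2}.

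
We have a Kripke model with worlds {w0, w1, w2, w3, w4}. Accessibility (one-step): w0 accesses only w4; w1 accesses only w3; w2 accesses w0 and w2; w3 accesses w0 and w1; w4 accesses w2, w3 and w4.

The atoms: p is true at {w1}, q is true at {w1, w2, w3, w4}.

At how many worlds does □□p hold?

w0: successors {w4}; □p there: w4:F. ✗
w1: successors {w3}; □p there: w3:F. ✗
w2: successors {w0, w2}; □p there: w0:F, w2:F. ✗
w3: successors {w0, w1}; □p there: w0:F, w1:F. ✗
w4: successors {w2, w3, w4}; □p there: w2:F, w3:F, w4:F. ✗
Satisfying worlds: ∅.

0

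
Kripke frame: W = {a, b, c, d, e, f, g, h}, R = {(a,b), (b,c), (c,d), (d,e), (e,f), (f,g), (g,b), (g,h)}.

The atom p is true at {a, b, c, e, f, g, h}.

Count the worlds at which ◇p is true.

a: successors {b}; p there: b:T. ✓
b: successors {c}; p there: c:T. ✓
c: successors {d}; p there: d:F. ✗
d: successors {e}; p there: e:T. ✓
e: successors {f}; p there: f:T. ✓
f: successors {g}; p there: g:T. ✓
g: successors {b, h}; p there: b:T, h:T. ✓
h: no successors, so ◇p fails. ✗
Satisfying worlds: {a, b, d, e, f, g}.

6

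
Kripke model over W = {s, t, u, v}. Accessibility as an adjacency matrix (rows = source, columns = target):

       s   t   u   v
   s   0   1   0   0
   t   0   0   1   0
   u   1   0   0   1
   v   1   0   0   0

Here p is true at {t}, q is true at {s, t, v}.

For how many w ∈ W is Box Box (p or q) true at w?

s: successors {t}; Box (p or q) there: t:F. ✗
t: successors {u}; Box (p or q) there: u:T. ✓
u: successors {s, v}; Box (p or q) there: s:T, v:T. ✓
v: successors {s}; Box (p or q) there: s:T. ✓
Satisfying worlds: {t, u, v}.

3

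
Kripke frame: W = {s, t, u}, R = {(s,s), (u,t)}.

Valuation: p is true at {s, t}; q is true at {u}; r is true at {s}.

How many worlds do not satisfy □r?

1

s: successors {s}; r there: s:T. ✓
t: no successors, so □r holds vacuously. ✓
u: successors {t}; r there: t:F. ✗
Satisfying worlds: {s, t}.
So □r fails at the other 1 world.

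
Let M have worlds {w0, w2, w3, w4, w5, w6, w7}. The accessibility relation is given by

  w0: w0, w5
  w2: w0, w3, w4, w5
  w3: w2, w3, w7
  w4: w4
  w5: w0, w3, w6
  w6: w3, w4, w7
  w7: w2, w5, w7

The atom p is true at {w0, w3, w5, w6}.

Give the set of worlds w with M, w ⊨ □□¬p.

w0: successors {w0, w5}; □¬p there: w0:F, w5:F. ✗
w2: successors {w0, w3, w4, w5}; □¬p there: w0:F, w3:F, w4:T, w5:F. ✗
w3: successors {w2, w3, w7}; □¬p there: w2:F, w3:F, w7:F. ✗
w4: successors {w4}; □¬p there: w4:T. ✓
w5: successors {w0, w3, w6}; □¬p there: w0:F, w3:F, w6:F. ✗
w6: successors {w3, w4, w7}; □¬p there: w3:F, w4:T, w7:F. ✗
w7: successors {w2, w5, w7}; □¬p there: w2:F, w5:F, w7:F. ✗

{w4}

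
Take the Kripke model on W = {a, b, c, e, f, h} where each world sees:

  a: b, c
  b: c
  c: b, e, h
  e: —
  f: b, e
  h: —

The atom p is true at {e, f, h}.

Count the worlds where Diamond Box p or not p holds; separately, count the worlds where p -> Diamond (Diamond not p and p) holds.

4 and 3

For Diamond Box p or not p:
a: Diamond Box p is F, not p is T. ✓
b: Diamond Box p is F, not p is T. ✓
c: Diamond Box p is T, not p is T. ✓
e: Diamond Box p is F, not p is F. ✗
f: Diamond Box p is T, not p is F. ✓
h: Diamond Box p is F, not p is F. ✗
— 4 worlds.
For p -> Diamond (Diamond not p and p):
a: p is F, Diamond (Diamond not p and p) is F. ✓
b: p is F, Diamond (Diamond not p and p) is F. ✓
c: p is F, Diamond (Diamond not p and p) is F. ✓
e: p is T, Diamond (Diamond not p and p) is F. ✗
f: p is T, Diamond (Diamond not p and p) is F. ✗
h: p is T, Diamond (Diamond not p and p) is F. ✗
— 3 worlds.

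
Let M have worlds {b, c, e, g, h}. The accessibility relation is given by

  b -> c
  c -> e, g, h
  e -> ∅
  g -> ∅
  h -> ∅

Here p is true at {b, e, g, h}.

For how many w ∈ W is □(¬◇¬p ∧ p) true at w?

b: successors {c}; ¬◇¬p ∧ p there: c:F. ✗
c: successors {e, g, h}; ¬◇¬p ∧ p there: e:T, g:T, h:T. ✓
e: no successors, so □(¬◇¬p ∧ p) holds vacuously. ✓
g: no successors, so □(¬◇¬p ∧ p) holds vacuously. ✓
h: no successors, so □(¬◇¬p ∧ p) holds vacuously. ✓
Satisfying worlds: {c, e, g, h}.

4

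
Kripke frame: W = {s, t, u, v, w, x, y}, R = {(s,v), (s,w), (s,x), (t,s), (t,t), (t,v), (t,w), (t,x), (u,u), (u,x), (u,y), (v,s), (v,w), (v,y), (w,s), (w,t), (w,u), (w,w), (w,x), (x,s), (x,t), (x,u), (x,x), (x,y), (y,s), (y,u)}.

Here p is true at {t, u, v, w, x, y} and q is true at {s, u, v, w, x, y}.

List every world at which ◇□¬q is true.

s: successors {v, w, x}; □¬q there: v:F, w:F, x:F. ✗
t: successors {s, t, v, w, x}; □¬q there: s:F, t:F, v:F, w:F, x:F. ✗
u: successors {u, x, y}; □¬q there: u:F, x:F, y:F. ✗
v: successors {s, w, y}; □¬q there: s:F, w:F, y:F. ✗
w: successors {s, t, u, w, x}; □¬q there: s:F, t:F, u:F, w:F, x:F. ✗
x: successors {s, t, u, x, y}; □¬q there: s:F, t:F, u:F, x:F, y:F. ✗
y: successors {s, u}; □¬q there: s:F, u:F. ✗

∅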